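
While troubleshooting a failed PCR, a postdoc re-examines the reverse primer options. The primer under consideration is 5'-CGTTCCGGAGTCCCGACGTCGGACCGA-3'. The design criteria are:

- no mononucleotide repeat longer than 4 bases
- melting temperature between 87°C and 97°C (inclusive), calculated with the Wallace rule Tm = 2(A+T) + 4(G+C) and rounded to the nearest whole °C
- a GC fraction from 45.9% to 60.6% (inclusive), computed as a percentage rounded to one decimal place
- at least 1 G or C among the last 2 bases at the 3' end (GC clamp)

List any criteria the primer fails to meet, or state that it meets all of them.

Base counts: A=4, T=4, G=9, C=10 (length 27).
homopolymer run: longest run = 3 ✓
Tm: Tm = 2·8 + 4·19 = 92°C ✓
GC content: GC 19/27 = 70.4%, outside 45.9–60.6% ✗
GC clamp: 3' end GA has 1 G/C ✓

Fails: GC content.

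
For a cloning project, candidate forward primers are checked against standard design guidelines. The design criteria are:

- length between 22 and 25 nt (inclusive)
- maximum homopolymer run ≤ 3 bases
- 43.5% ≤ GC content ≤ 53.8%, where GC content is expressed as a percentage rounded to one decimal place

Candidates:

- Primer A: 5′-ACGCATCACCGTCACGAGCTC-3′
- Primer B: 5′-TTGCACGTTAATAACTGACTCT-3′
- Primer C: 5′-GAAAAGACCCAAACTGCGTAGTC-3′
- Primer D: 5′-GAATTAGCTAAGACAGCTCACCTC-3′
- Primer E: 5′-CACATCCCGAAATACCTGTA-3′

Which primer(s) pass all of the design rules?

Primer A (21 nt, A=5 T=3 G=4 C=9): length 21, outside 22–25 ✗; longest run = 2 ✓; GC 13/21 = 61.9%, outside 43.5–53.8% ✗ — fails.
Primer B (22 nt, A=6 T=8 G=3 C=5): length 22 ✓; longest run = 2 ✓; GC 8/22 = 36.4%, outside 43.5–53.8% ✗ — fails.
Primer C (23 nt, A=9 T=3 G=5 C=6): length 23 ✓; longest run = 4, exceeds 3 ✗; GC 11/23 = 47.8% ✓ — fails.
Primer D (24 nt, A=8 T=5 G=4 C=7): length 24 ✓; longest run = 2 ✓; GC 11/24 = 45.8% ✓ — passes.
Primer E (20 nt, A=7 T=4 G=2 C=7): length 20, outside 22–25 ✗; longest run = 3 ✓; GC 9/20 = 45.0% ✓ — fails.

Primer D only.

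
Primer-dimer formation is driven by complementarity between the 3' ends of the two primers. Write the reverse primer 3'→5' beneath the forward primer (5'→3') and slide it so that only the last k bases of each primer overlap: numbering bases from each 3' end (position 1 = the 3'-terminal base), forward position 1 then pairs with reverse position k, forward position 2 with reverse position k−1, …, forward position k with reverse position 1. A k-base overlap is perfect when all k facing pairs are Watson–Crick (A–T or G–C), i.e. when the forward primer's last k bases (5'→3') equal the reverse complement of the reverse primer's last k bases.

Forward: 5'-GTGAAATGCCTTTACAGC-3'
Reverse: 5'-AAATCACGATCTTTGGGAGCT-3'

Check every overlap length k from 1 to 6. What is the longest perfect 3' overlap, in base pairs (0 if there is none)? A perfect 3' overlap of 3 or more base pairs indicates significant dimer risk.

Longest perfect overlap: 3 complementary base pairs; significant dimer risk (threshold 3).

Last 6 bases (5'→3') — forward …TACAGC, reverse …GGAGCT.
Reverse complement of the reverse primer's last 6 bases: AGCTCC; its first k bases are the reverse complement of the reverse primer's last k bases, so a perfect k-base overlap needs the forward primer's last k bases to equal them.
Comparing (forward last k vs required): k=1: C vs A ✗; k=2: GC vs AG ✗; k=3: AGC vs AGC ✓; k=4: CAGC vs AGCT ✗; k=5: ACAGC vs AGCTC ✗; k=6: TACAGC vs AGCTCC ✗.
Only k = 3 is perfect, so the longest perfect 3' overlap is 3.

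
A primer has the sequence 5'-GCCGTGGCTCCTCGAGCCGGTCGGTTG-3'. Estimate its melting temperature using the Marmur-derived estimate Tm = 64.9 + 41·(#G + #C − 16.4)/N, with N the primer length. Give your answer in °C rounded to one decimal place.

70.4°C

Base counts: A=1, T=6, G=11, C=9; G+C = 20, N = 27.
Tm = 64.9 + 41·(20 − 16.4)/27 = 64.9 + 147.60/27 = 70.4°C.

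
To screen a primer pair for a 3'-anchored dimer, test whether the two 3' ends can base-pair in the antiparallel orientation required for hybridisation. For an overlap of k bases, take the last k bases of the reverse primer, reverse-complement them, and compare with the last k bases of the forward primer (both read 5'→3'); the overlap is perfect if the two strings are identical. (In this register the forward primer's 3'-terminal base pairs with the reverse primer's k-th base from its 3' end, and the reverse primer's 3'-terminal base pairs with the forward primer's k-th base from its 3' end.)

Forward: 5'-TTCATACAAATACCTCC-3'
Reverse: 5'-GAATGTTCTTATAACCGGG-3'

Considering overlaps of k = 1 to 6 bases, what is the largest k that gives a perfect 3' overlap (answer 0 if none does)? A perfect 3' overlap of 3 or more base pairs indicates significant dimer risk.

Last 6 bases (5'→3') — forward …ACCTCC, reverse …ACCGGG.
Reverse complement of the reverse primer's last 6 bases: CCCGGT; its first k bases are the reverse complement of the reverse primer's last k bases, so a perfect k-base overlap needs the forward primer's last k bases to equal them.
Comparing (forward last k vs required): k=1: C vs C ✓; k=2: CC vs CC ✓; k=3: TCC vs CCC ✗; k=4: CTCC vs CCCG ✗; k=5: CCTCC vs CCCGG ✗; k=6: ACCTCC vs CCCGGT ✗.
Perfect overlaps at k = 1, 2; the largest is 2.

Longest perfect overlap: 2 complementary base pairs; below the dimer-risk threshold (threshold 3).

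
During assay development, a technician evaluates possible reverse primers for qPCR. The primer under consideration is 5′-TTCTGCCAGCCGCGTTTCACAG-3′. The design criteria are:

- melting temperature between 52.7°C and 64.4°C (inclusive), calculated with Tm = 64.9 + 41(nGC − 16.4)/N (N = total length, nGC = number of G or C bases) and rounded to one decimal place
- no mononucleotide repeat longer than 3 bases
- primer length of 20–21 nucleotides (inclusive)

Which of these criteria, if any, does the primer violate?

Base counts: A=3, T=6, G=5, C=8 (length 22).
Tm: Tm = 64.9 + 41·(13 − 16.4)/22 = 58.6°C ✓
homopolymer run: longest run = 3 ✓
length: length 22, outside 20–21 ✗

Fails: length.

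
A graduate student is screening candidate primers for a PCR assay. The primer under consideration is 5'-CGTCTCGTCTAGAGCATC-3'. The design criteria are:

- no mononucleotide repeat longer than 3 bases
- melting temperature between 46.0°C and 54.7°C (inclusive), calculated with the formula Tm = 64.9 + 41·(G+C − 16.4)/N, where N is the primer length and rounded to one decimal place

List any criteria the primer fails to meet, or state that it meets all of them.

Base counts: A=3, T=5, G=4, C=6 (length 18).
homopolymer run: longest run = 1 ✓
Tm: Tm = 64.9 + 41·(10 − 16.4)/18 = 50.3°C ✓

Meets all criteria.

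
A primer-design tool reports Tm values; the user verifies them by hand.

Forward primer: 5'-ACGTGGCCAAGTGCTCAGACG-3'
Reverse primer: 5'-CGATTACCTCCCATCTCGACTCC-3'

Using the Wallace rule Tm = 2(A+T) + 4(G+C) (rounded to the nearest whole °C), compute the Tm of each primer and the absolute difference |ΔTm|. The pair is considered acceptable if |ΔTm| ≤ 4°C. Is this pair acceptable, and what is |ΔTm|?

|ΔTm| = 4°C; the pair is acceptable.

Forward: A=5 T=3 G=7 C=6 → Tm = 2·8 + 4·13 = 68°C.
Reverse: A=4 T=6 G=2 C=11 → Tm = 2·10 + 4·13 = 72°C.
|ΔTm| = |68 − 72| = 4°C, ≤ 4°C.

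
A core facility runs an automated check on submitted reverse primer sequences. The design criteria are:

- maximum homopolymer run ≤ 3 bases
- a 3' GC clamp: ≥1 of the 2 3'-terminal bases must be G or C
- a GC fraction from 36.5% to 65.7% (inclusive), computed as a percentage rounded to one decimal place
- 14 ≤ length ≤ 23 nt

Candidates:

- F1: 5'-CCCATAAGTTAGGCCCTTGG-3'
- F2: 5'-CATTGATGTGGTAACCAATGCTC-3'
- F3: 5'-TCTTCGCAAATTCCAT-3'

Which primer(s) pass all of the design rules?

F1 and F2.

F1 (20 nt, A=4 T=5 G=5 C=6): longest run = 3 ✓; 3' end GG has 2 G/C ✓; GC 11/20 = 55.0% ✓; length 20 ✓ — passes.
F2 (23 nt, A=6 T=7 G=5 C=5): longest run = 2 ✓; 3' end TC has 1 G/C ✓; GC 10/23 = 43.5% ✓; length 23 ✓ — passes.
F3 (16 nt, A=4 T=6 G=1 C=5): longest run = 3 ✓; 3' end AT has 0 G/C, need ≥1 ✗; GC 6/16 = 37.5% ✓; length 16 ✓ — fails.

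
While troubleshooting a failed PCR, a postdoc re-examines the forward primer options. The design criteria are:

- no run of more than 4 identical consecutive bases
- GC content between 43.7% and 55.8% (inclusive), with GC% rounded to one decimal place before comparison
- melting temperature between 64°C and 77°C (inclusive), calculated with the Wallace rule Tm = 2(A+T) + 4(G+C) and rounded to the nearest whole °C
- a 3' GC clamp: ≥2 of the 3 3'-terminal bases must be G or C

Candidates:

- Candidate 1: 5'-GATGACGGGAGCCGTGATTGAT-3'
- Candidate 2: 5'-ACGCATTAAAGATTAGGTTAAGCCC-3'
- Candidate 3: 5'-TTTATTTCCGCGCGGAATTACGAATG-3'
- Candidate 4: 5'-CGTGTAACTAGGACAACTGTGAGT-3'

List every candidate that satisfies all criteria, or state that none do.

Candidate 1 (22 nt, A=5 T=5 G=9 C=3): longest run = 3 ✓; GC 12/22 = 54.5% ✓; Tm = 2·10 + 4·12 = 68°C ✓; 3' end GAT has 1 G/C, need ≥2 ✗ — fails.
Candidate 2 (25 nt, A=9 T=6 G=5 C=5): longest run = 3 ✓; GC 10/25 = 40.0%, outside 43.7–55.8% ✗; Tm = 2·15 + 4·10 = 70°C ✓; 3' end CCC has 3 G/C ✓ — fails.
Candidate 3 (26 nt, A=6 T=9 G=6 C=5): longest run = 3 ✓; GC 11/26 = 42.3%, outside 43.7–55.8% ✗; Tm = 2·15 + 4·11 = 74°C ✓; 3' end ATG has 1 G/C, need ≥2 ✗ — fails.
Candidate 4 (24 nt, A=7 T=6 G=7 C=4): longest run = 2 ✓; GC 11/24 = 45.8% ✓; Tm = 2·13 + 4·11 = 70°C ✓; 3' end AGT has 1 G/C, need ≥2 ✗ — fails.

None of the candidates satisfy all criteria.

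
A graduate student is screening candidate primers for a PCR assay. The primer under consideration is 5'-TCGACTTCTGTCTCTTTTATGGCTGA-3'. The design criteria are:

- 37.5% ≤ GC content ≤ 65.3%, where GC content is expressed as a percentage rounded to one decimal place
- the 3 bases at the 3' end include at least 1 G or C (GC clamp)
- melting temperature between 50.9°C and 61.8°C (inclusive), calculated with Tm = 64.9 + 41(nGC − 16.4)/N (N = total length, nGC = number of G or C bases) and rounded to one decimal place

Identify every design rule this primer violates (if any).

Base counts: A=3, T=12, G=5, C=6 (length 26).
GC content: GC 11/26 = 42.3% ✓
GC clamp: 3' end TGA has 1 G/C ✓
Tm: Tm = 64.9 + 41·(11 − 16.4)/26 = 56.4°C ✓

Meets all criteria.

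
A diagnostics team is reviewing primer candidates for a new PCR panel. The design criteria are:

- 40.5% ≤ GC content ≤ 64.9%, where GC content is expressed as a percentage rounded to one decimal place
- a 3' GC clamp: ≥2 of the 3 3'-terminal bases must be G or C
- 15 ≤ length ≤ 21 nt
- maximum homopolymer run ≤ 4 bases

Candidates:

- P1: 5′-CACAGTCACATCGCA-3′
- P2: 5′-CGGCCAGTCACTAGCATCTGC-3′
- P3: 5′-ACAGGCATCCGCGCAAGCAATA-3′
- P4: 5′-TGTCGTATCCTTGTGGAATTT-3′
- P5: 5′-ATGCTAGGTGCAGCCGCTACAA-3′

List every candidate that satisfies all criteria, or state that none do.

P1 (15 nt, A=5 T=2 G=2 C=6): GC 8/15 = 53.3% ✓; 3' end GCA has 2 G/C ✓; length 15 ✓; longest run = 1 ✓ — passes.
P2 (21 nt, A=4 T=4 G=5 C=8): GC 13/21 = 61.9% ✓; 3' end TGC has 2 G/C ✓; length 21 ✓; longest run = 2 ✓ — passes.
P3 (22 nt, A=8 T=2 G=5 C=7): GC 12/22 = 54.5% ✓; 3' end ATA has 0 G/C, need ≥2 ✗; length 22, outside 15–21 ✗; longest run = 2 ✓ — fails.
P4 (21 nt, A=3 T=10 G=5 C=3): GC 8/21 = 38.1%, outside 40.5–64.9% ✗; 3' end TTT has 0 G/C, need ≥2 ✗; length 21 ✓; longest run = 3 ✓ — fails.
P5 (22 nt, A=6 T=4 G=6 C=6): GC 12/22 = 54.5% ✓; 3' end CAA has 1 G/C, need ≥2 ✗; length 22, outside 15–21 ✗; longest run = 2 ✓ — fails.

P1 and P2.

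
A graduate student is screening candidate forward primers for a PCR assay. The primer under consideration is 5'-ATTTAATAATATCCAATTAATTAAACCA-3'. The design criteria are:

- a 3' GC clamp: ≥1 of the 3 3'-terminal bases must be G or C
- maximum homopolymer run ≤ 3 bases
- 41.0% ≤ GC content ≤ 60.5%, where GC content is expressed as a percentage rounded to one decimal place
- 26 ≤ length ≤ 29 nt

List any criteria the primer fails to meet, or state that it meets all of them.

Fails: GC content.

Base counts: A=14, T=10, G=0, C=4 (length 28).
GC clamp: 3' end CCA has 2 G/C ✓
homopolymer run: longest run = 3 ✓
GC content: GC 4/28 = 14.3%, outside 41.0–60.5% ✗
length: length 28 ✓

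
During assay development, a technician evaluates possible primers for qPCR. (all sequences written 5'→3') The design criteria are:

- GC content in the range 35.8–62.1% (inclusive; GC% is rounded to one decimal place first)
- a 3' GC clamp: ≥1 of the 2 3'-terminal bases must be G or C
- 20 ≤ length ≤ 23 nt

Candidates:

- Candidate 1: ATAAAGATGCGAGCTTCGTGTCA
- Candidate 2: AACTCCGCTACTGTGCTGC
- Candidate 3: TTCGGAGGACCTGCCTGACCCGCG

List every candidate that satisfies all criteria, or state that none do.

Candidate 1 (23 nt, A=7 T=6 G=6 C=4): GC 10/23 = 43.5% ✓; 3' end CA has 1 G/C ✓; length 23 ✓ — passes.
Candidate 2 (19 nt, A=3 T=5 G=4 C=7): GC 11/19 = 57.9% ✓; 3' end GC has 2 G/C ✓; length 19, outside 20–23 ✗ — fails.
Candidate 3 (24 nt, A=3 T=4 G=8 C=9): GC 17/24 = 70.8%, outside 35.8–62.1% ✗; 3' end CG has 2 G/C ✓; length 24, outside 20–23 ✗ — fails.

Candidate 1 only.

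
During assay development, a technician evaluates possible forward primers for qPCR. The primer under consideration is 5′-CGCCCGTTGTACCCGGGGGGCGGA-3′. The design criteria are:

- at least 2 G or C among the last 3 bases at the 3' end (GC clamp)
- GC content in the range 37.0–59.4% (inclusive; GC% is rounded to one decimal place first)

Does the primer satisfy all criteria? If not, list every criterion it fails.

Base counts: A=2, T=3, G=11, C=8 (length 24).
GC clamp: 3' end GGA has 2 G/C ✓
GC content: GC 19/24 = 79.2%, outside 37.0–59.4% ✗

Fails: GC content.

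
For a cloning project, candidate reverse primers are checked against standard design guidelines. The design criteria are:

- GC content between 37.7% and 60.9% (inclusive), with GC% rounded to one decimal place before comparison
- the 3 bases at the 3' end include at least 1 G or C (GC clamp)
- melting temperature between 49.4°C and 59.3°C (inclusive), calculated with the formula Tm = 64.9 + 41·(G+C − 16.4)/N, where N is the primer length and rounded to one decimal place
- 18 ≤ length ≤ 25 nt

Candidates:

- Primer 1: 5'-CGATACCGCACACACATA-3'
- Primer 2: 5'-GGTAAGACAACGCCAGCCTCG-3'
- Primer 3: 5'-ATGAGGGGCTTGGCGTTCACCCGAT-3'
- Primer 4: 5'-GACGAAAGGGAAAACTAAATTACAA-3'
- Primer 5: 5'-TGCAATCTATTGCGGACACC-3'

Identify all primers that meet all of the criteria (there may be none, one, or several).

Primer 1 (18 nt, A=7 T=2 G=2 C=7): GC 9/18 = 50.0% ✓; 3' end ATA has 0 G/C, need ≥1 ✗; Tm = 64.9 + 41·(9 − 16.4)/18 = 48.0°C, outside 49.4–59.3°C ✗; length 18 ✓ — fails.
Primer 2 (21 nt, A=6 T=2 G=6 C=7): GC 13/21 = 61.9%, outside 37.7–60.9% ✗; 3' end TCG has 2 G/C ✓; Tm = 64.9 + 41·(13 − 16.4)/21 = 58.3°C ✓; length 21 ✓ — fails.
Primer 3 (25 nt, A=4 T=6 G=9 C=6): GC 15/25 = 60.0% ✓; 3' end GAT has 1 G/C ✓; Tm = 64.9 + 41·(15 − 16.4)/25 = 62.6°C, outside 49.4–59.3°C ✗; length 25 ✓ — fails.
Primer 4 (25 nt, A=14 T=3 G=5 C=3): GC 8/25 = 32.0%, outside 37.7–60.9% ✗; 3' end CAA has 1 G/C ✓; Tm = 64.9 + 41·(8 − 16.4)/25 = 51.1°C ✓; length 25 ✓ — fails.
Primer 5 (20 nt, A=5 T=5 G=4 C=6): GC 10/20 = 50.0% ✓; 3' end ACC has 2 G/C ✓; Tm = 64.9 + 41·(10 − 16.4)/20 = 51.8°C ✓; length 20 ✓ — passes.

Primer 5 only.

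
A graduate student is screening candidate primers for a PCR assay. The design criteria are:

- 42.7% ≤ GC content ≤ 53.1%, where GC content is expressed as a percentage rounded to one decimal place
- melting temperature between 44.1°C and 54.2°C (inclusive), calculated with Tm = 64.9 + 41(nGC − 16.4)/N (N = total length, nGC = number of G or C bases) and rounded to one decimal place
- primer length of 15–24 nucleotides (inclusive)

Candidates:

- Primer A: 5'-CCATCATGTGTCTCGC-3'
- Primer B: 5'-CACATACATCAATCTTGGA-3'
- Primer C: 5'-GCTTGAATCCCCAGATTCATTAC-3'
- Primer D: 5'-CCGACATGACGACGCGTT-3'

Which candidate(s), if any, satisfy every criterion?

Primer C only.

Primer A (16 nt, A=2 T=5 G=3 C=6): GC 9/16 = 56.3%, outside 42.7–53.1% ✗; Tm = 64.9 + 41·(9 − 16.4)/16 = 45.9°C ✓; length 16 ✓ — fails.
Primer B (19 nt, A=7 T=5 G=2 C=5): GC 7/19 = 36.8%, outside 42.7–53.1% ✗; Tm = 64.9 + 41·(7 − 16.4)/19 = 44.6°C ✓; length 19 ✓ — fails.
Primer C (23 nt, A=6 T=7 G=3 C=7): GC 10/23 = 43.5% ✓; Tm = 64.9 + 41·(10 − 16.4)/23 = 53.5°C ✓; length 23 ✓ — passes.
Primer D (18 nt, A=4 T=3 G=5 C=6): GC 11/18 = 61.1%, outside 42.7–53.1% ✗; Tm = 64.9 + 41·(11 − 16.4)/18 = 52.6°C ✓; length 18 ✓ — fails.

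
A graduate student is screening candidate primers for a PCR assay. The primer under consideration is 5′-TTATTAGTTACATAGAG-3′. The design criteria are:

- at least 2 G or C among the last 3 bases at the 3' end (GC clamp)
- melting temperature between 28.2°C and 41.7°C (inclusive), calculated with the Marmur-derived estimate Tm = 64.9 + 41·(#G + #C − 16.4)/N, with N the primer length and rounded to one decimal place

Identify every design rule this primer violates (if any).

Meets all criteria.

Base counts: A=6, T=7, G=3, C=1 (length 17).
GC clamp: 3' end GAG has 2 G/C ✓
Tm: Tm = 64.9 + 41·(4 − 16.4)/17 = 35.0°C ✓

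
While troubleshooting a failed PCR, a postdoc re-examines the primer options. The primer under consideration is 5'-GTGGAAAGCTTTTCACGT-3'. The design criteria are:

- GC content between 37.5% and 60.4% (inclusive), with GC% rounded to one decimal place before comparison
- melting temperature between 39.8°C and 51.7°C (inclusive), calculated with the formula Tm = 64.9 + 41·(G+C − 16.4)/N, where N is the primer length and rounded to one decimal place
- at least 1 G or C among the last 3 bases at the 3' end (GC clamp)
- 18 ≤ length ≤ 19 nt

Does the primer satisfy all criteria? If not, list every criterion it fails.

Meets all criteria.

Base counts: A=4, T=6, G=5, C=3 (length 18).
GC content: GC 8/18 = 44.4% ✓
Tm: Tm = 64.9 + 41·(8 − 16.4)/18 = 45.8°C ✓
GC clamp: 3' end CGT has 2 G/C ✓
length: length 18 ✓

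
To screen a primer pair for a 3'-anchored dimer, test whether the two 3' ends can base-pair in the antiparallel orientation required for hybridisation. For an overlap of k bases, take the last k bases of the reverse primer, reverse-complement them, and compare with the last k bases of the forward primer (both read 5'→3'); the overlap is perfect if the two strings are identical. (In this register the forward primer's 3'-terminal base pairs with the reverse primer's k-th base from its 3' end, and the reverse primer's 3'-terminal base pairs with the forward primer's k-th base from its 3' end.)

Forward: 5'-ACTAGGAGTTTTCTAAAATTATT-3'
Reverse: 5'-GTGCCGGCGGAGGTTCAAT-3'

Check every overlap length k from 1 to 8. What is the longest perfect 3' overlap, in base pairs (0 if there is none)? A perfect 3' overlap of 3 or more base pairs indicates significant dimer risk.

Longest perfect overlap: 3 complementary base pairs; significant dimer risk (threshold 3).

Last 8 bases (5'→3') — forward …AAATTATT, reverse …GGTTCAAT.
Reverse complement of the reverse primer's last 8 bases: ATTGAACC; its first k bases are the reverse complement of the reverse primer's last k bases, so a perfect k-base overlap needs the forward primer's last k bases to equal them.
Comparing (forward last k vs required): k=1: T vs A ✗; k=2: TT vs AT ✗; k=3: ATT vs ATT ✓; k=4: TATT vs ATTG ✗; k=5: TTATT vs ATTGA ✗; k=6: ATTATT vs ATTGAA ✗; k=7: AATTATT vs ATTGAAC ✗; k=8: AAATTATT vs ATTGAACC ✗.
Only k = 3 is perfect, so the longest perfect 3' overlap is 3.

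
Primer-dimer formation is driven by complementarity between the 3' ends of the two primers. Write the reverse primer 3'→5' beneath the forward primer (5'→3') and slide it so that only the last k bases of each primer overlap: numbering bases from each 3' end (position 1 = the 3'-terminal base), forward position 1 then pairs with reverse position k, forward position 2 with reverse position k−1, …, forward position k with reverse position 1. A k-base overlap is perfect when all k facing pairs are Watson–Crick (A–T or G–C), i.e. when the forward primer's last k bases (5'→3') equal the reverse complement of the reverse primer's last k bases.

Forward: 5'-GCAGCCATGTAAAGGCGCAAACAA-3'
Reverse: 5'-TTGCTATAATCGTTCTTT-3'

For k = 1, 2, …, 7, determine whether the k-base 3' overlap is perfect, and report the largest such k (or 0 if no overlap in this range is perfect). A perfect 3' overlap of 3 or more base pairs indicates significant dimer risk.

Longest perfect overlap: 2 complementary base pairs; below the dimer-risk threshold (threshold 3).

Last 7 bases (5'→3') — forward …CAAACAA, reverse …GTTCTTT.
Reverse complement of the reverse primer's last 7 bases: AAAGAAC; its first k bases are the reverse complement of the reverse primer's last k bases, so a perfect k-base overlap needs the forward primer's last k bases to equal them.
Comparing (forward last k vs required): k=1: A vs A ✓; k=2: AA vs AA ✓; k=3: CAA vs AAA ✗; k=4: ACAA vs AAAG ✗; k=5: AACAA vs AAAGA ✗; k=6: AAACAA vs AAAGAA ✗; k=7: CAAACAA vs AAAGAAC ✗.
Perfect overlaps at k = 1, 2; the largest is 2.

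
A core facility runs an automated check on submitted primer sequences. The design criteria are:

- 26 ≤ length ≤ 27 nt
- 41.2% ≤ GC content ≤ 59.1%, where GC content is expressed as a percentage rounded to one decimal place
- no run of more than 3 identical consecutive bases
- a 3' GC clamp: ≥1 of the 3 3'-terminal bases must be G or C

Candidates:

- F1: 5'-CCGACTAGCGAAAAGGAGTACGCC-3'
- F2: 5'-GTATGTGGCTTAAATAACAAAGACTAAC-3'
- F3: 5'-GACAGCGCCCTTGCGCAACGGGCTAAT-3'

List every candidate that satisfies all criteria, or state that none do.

F1 (24 nt, A=8 T=2 G=7 C=7): length 24, outside 26–27 ✗; GC 14/24 = 58.3% ✓; longest run = 4, exceeds 3 ✗; 3' end GCC has 3 G/C ✓ — fails.
F2 (28 nt, A=12 T=7 G=5 C=4): length 28, outside 26–27 ✗; GC 9/28 = 32.1%, outside 41.2–59.1% ✗; longest run = 3 ✓; 3' end AAC has 1 G/C ✓ — fails.
F3 (27 nt, A=6 T=4 G=8 C=9): length 27 ✓; GC 17/27 = 63.0%, outside 41.2–59.1% ✗; longest run = 3 ✓; 3' end AAT has 0 G/C, need ≥1 ✗ — fails.

None of the candidates satisfy all criteria.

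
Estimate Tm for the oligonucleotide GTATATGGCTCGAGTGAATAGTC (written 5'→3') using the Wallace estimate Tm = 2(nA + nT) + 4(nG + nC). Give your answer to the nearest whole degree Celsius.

66°C

Base counts: A=6, T=7, G=7, C=3 (length 23).
Tm = 2·(6+7) + 4·(7+3) = 2·13 + 4·10 = 26 + 40 = 66°C.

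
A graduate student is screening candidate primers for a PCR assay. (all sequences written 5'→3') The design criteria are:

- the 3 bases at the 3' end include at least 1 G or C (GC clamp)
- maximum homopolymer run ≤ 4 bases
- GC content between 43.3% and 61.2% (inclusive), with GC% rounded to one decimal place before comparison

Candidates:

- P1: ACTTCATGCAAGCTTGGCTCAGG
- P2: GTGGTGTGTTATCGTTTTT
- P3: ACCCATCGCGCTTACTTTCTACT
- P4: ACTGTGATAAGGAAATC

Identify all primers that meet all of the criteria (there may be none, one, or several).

P1 and P3.

P1 (23 nt, A=5 T=6 G=6 C=6): 3' end AGG has 2 G/C ✓; longest run = 2 ✓; GC 12/23 = 52.2% ✓ — passes.
P2 (19 nt, A=1 T=11 G=6 C=1): 3' end TTT has 0 G/C, need ≥1 ✗; longest run = 5, exceeds 4 ✗; GC 7/19 = 36.8%, outside 43.3–61.2% ✗ — fails.
P3 (23 nt, A=4 T=8 G=2 C=9): 3' end ACT has 1 G/C ✓; longest run = 3 ✓; GC 11/23 = 47.8% ✓ — passes.
P4 (17 nt, A=7 T=4 G=4 C=2): 3' end ATC has 1 G/C ✓; longest run = 3 ✓; GC 6/17 = 35.3%, outside 43.3–61.2% ✗ — fails.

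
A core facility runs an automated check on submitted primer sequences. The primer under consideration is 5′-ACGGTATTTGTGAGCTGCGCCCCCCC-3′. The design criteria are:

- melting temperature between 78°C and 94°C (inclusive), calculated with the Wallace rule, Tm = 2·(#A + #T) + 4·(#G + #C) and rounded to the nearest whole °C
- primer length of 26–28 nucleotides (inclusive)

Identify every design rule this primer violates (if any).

Base counts: A=3, T=6, G=7, C=10 (length 26).
Tm: Tm = 2·9 + 4·17 = 86°C ✓
length: length 26 ✓

Meets all criteria.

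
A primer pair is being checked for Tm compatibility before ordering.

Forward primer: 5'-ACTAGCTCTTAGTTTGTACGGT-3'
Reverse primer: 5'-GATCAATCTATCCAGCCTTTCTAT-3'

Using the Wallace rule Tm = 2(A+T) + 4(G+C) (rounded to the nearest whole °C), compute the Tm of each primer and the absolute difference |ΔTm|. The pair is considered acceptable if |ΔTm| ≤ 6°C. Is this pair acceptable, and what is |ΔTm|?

|ΔTm| = 4°C; the pair is acceptable.

Forward: A=4 T=9 G=5 C=4 → Tm = 2·13 + 4·9 = 62°C.
Reverse: A=6 T=9 G=2 C=7 → Tm = 2·15 + 4·9 = 66°C.
|ΔTm| = |62 − 66| = 4°C, ≤ 6°C.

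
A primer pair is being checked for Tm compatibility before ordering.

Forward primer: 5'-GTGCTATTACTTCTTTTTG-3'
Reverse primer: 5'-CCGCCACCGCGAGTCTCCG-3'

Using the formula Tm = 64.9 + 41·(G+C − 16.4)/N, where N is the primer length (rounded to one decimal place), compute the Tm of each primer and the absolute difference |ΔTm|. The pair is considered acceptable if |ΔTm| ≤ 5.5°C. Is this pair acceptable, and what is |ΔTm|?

|ΔTm| = 19.4°C; the pair is not acceptable.

Forward: G+C = 6, N = 19 → Tm = 64.9 + 41·(6 − 16.4)/19 = 42.5°C.
Reverse: G+C = 15, N = 19 → Tm = 64.9 + 41·(15 − 16.4)/19 = 61.9°C.
|ΔTm| = |42.5 − 61.9| = 19.4°C, > 5.5°C.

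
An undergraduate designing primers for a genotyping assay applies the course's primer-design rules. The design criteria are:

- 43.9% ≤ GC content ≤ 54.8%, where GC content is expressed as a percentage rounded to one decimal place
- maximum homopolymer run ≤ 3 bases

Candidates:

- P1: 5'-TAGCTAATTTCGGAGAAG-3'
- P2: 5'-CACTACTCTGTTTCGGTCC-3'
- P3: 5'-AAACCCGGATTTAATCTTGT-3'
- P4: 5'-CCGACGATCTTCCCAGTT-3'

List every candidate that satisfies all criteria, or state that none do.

P1 (18 nt, A=6 T=5 G=5 C=2): GC 7/18 = 38.9%, outside 43.9–54.8% ✗; longest run = 3 ✓ — fails.
P2 (19 nt, A=2 T=7 G=3 C=7): GC 10/19 = 52.6% ✓; longest run = 3 ✓ — passes.
P3 (20 nt, A=6 T=7 G=3 C=4): GC 7/20 = 35.0%, outside 43.9–54.8% ✗; longest run = 3 ✓ — fails.
P4 (18 nt, A=3 T=5 G=3 C=7): GC 10/18 = 55.6%, outside 43.9–54.8% ✗; longest run = 3 ✓ — fails.

P2 only.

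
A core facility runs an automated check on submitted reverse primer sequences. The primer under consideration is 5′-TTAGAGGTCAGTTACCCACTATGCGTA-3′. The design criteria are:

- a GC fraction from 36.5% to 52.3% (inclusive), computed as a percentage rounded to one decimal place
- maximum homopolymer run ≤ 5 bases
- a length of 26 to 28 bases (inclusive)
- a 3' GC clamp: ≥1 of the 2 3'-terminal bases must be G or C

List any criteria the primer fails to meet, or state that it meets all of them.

Fails: GC clamp.

Base counts: A=7, T=8, G=6, C=6 (length 27).
GC content: GC 12/27 = 44.4% ✓
homopolymer run: longest run = 3 ✓
length: length 27 ✓
GC clamp: 3' end TA has 0 G/C, need ≥1 ✗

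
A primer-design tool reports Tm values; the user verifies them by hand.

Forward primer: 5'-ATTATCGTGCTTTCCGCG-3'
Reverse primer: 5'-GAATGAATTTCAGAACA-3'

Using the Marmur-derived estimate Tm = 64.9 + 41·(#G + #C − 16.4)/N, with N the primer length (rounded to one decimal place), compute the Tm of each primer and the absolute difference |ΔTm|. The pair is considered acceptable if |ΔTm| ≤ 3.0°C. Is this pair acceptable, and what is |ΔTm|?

Forward: G+C = 9, N = 18 → Tm = 64.9 + 41·(9 − 16.4)/18 = 48.0°C.
Reverse: G+C = 5, N = 17 → Tm = 64.9 + 41·(5 − 16.4)/17 = 37.4°C.
|ΔTm| = |48.0 − 37.4| = 10.6°C, > 3.0°C.

|ΔTm| = 10.6°C; the pair is not acceptable.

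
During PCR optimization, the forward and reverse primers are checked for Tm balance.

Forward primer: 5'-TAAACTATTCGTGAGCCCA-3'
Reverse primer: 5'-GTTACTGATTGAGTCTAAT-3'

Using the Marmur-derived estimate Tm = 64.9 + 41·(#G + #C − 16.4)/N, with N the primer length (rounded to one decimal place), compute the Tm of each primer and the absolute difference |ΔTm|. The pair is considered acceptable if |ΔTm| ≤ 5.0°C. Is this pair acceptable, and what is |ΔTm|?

Forward: G+C = 8, N = 19 → Tm = 64.9 + 41·(8 − 16.4)/19 = 46.8°C.
Reverse: G+C = 6, N = 19 → Tm = 64.9 + 41·(6 − 16.4)/19 = 42.5°C.
|ΔTm| = |46.8 − 42.5| = 4.3°C, ≤ 5.0°C.

|ΔTm| = 4.3°C; the pair is acceptable.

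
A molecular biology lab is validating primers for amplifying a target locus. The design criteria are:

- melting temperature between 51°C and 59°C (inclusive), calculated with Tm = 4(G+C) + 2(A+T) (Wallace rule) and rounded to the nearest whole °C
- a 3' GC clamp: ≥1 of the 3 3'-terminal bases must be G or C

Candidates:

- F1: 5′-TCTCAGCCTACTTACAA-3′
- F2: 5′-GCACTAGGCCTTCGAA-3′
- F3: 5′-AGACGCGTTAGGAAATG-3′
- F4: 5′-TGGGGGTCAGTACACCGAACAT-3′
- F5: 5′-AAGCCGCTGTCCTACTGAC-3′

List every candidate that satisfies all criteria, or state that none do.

F1 (17 nt, A=5 T=5 G=1 C=6): Tm = 2·10 + 4·7 = 48°C, outside 51–59°C ✗; 3' end CAA has 1 G/C ✓ — fails.
F2 (16 nt, A=4 T=3 G=4 C=5): Tm = 2·7 + 4·9 = 50°C, outside 51–59°C ✗; 3' end GAA has 1 G/C ✓ — fails.
F3 (17 nt, A=6 T=3 G=6 C=2): Tm = 2·9 + 4·8 = 50°C, outside 51–59°C ✗; 3' end ATG has 1 G/C ✓ — fails.
F4 (22 nt, A=6 T=4 G=7 C=5): Tm = 2·10 + 4·12 = 68°C, outside 51–59°C ✗; 3' end CAT has 1 G/C ✓ — fails.
F5 (19 nt, A=4 T=4 G=4 C=7): Tm = 2·8 + 4·11 = 60°C, outside 51–59°C ✗; 3' end GAC has 2 G/C ✓ — fails.

None of the candidates satisfy all criteria.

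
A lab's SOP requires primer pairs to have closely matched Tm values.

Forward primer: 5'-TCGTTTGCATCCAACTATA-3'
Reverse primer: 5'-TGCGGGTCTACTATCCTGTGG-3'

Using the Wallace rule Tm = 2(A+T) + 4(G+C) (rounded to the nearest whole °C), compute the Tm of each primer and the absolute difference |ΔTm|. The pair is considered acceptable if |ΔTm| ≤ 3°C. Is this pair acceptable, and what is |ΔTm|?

|ΔTm| = 14°C; the pair is not acceptable.

Forward: A=5 T=7 G=2 C=5 → Tm = 2·12 + 4·7 = 52°C.
Reverse: A=2 T=7 G=7 C=5 → Tm = 2·9 + 4·12 = 66°C.
|ΔTm| = |52 − 66| = 14°C, > 3°C.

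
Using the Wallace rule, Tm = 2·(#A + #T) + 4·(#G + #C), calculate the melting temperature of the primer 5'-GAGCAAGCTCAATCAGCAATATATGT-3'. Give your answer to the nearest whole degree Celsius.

72°C

Base counts: A=10, T=6, G=5, C=5 (length 26).
Tm = 2·(10+6) + 4·(5+5) = 2·16 + 4·10 = 32 + 40 = 72°C.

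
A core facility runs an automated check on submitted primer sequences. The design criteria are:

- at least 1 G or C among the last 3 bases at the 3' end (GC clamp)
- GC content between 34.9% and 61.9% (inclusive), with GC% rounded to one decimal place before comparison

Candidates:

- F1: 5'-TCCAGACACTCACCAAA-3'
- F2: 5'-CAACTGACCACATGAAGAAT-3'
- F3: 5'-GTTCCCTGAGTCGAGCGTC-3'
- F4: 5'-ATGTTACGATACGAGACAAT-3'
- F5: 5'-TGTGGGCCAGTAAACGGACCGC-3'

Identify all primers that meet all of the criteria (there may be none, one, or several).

None of the candidates satisfy all criteria.

F1 (17 nt, A=7 T=2 G=1 C=7): 3' end AAA has 0 G/C, need ≥1 ✗; GC 8/17 = 47.1% ✓ — fails.
F2 (20 nt, A=9 T=3 G=3 C=5): 3' end AAT has 0 G/C, need ≥1 ✗; GC 8/20 = 40.0% ✓ — fails.
F3 (19 nt, A=2 T=5 G=6 C=6): 3' end GTC has 2 G/C ✓; GC 12/19 = 63.2%, outside 34.9–61.9% ✗ — fails.
F4 (20 nt, A=8 T=5 G=4 C=3): 3' end AAT has 0 G/C, need ≥1 ✗; GC 7/20 = 35.0% ✓ — fails.
F5 (22 nt, A=5 T=3 G=8 C=6): 3' end CGC has 3 G/C ✓; GC 14/22 = 63.6%, outside 34.9–61.9% ✗ — fails.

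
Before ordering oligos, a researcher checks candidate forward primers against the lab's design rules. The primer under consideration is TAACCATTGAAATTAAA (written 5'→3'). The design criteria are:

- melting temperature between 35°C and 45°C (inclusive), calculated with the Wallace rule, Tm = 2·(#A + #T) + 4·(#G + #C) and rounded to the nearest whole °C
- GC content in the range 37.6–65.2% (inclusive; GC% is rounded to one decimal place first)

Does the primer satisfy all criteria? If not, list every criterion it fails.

Base counts: A=9, T=5, G=1, C=2 (length 17).
Tm: Tm = 2·14 + 4·3 = 40°C ✓
GC content: GC 3/17 = 17.6%, outside 37.6–65.2% ✗

Fails: GC content.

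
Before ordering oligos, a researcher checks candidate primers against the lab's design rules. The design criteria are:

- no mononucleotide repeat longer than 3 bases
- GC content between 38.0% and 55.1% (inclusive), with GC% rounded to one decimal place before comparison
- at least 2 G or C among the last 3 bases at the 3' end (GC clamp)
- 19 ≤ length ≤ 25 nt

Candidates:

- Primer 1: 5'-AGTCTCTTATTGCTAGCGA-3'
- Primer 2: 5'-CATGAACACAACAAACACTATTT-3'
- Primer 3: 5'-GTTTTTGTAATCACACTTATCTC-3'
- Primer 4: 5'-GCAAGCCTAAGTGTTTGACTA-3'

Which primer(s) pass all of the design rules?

Primer 1 (19 nt, A=4 T=7 G=4 C=4): longest run = 2 ✓; GC 8/19 = 42.1% ✓; 3' end CGA has 2 G/C ✓; length 19 ✓ — passes.
Primer 2 (23 nt, A=11 T=5 G=1 C=6): longest run = 3 ✓; GC 7/23 = 30.4%, outside 38.0–55.1% ✗; 3' end TTT has 0 G/C, need ≥2 ✗; length 23 ✓ — fails.
Primer 3 (23 nt, A=5 T=11 G=2 C=5): longest run = 5, exceeds 3 ✗; GC 7/23 = 30.4%, outside 38.0–55.1% ✗; 3' end CTC has 2 G/C ✓; length 23 ✓ — fails.
Primer 4 (21 nt, A=6 T=6 G=5 C=4): longest run = 3 ✓; GC 9/21 = 42.9% ✓; 3' end CTA has 1 G/C, need ≥2 ✗; length 21 ✓ — fails.

Primer 1 only.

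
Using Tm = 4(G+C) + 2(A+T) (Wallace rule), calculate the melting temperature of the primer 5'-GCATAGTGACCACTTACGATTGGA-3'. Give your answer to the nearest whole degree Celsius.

70°C

Base counts: A=7, T=6, G=6, C=5 (length 24).
Tm = 2·(7+6) + 4·(6+5) = 2·13 + 4·11 = 26 + 44 = 70°C.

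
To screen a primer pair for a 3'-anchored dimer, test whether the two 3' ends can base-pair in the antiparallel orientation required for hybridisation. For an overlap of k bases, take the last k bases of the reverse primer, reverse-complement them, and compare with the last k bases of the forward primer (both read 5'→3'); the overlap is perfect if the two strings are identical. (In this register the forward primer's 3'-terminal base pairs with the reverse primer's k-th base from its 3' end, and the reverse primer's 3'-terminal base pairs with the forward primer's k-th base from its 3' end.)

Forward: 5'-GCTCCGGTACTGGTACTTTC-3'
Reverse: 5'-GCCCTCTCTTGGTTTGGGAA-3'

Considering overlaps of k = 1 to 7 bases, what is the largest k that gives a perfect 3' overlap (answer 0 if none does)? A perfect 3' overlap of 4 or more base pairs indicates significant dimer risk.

Longest perfect overlap: 3 complementary base pairs; below the dimer-risk threshold (threshold 4).

Last 7 bases (5'→3') — forward …TACTTTC, reverse …TTGGGAA.
Reverse complement of the reverse primer's last 7 bases: TTCCCAA; its first k bases are the reverse complement of the reverse primer's last k bases, so a perfect k-base overlap needs the forward primer's last k bases to equal them.
Comparing (forward last k vs required): k=1: C vs T ✗; k=2: TC vs TT ✗; k=3: TTC vs TTC ✓; k=4: TTTC vs TTCC ✗; k=5: CTTTC vs TTCCC ✗; k=6: ACTTTC vs TTCCCA ✗; k=7: TACTTTC vs TTCCCAA ✗.
Only k = 3 is perfect, so the longest perfect 3' overlap is 3.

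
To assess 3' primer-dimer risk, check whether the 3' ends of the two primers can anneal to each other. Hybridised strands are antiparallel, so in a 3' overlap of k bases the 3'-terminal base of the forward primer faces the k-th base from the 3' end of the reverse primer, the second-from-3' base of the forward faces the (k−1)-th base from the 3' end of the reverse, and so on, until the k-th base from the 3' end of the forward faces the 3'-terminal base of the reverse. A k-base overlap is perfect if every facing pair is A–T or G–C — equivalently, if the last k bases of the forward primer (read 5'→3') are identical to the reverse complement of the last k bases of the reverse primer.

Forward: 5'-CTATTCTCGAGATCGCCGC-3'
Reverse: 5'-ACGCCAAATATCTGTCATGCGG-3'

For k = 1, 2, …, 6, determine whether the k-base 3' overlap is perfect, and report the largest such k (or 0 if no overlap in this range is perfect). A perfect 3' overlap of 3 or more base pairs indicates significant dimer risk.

Last 6 bases (5'→3') — forward …CGCCGC, reverse …ATGCGG.
Reverse complement of the reverse primer's last 6 bases: CCGCAT; its first k bases are the reverse complement of the reverse primer's last k bases, so a perfect k-base overlap needs the forward primer's last k bases to equal them.
Comparing (forward last k vs required): k=1: C vs C ✓; k=2: GC vs CC ✗; k=3: CGC vs CCG ✗; k=4: CCGC vs CCGC ✓; k=5: GCCGC vs CCGCA ✗; k=6: CGCCGC vs CCGCAT ✗.
Perfect overlaps at k = 1, 4; the largest is 4.

Longest perfect overlap: 4 complementary base pairs; significant dimer risk (threshold 3).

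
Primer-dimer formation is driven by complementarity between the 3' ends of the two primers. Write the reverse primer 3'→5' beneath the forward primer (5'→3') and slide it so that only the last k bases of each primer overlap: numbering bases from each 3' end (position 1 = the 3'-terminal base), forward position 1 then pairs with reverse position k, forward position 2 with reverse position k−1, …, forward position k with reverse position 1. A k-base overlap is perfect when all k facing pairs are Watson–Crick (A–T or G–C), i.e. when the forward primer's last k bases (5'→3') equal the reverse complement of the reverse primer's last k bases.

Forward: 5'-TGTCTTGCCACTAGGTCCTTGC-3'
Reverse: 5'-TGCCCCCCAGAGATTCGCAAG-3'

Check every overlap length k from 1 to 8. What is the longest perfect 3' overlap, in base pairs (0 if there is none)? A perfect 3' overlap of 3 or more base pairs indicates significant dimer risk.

Longest perfect overlap: 5 complementary base pairs; significant dimer risk (threshold 3).

Last 8 bases (5'→3') — forward …GTCCTTGC, reverse …TTCGCAAG.
Reverse complement of the reverse primer's last 8 bases: CTTGCGAA; its first k bases are the reverse complement of the reverse primer's last k bases, so a perfect k-base overlap needs the forward primer's last k bases to equal them.
Comparing (forward last k vs required): k=1: C vs C ✓; k=2: GC vs CT ✗; k=3: TGC vs CTT ✗; k=4: TTGC vs CTTG ✗; k=5: CTTGC vs CTTGC ✓; k=6: CCTTGC vs CTTGCG ✗; k=7: TCCTTGC vs CTTGCGA ✗; k=8: GTCCTTGC vs CTTGCGAA ✗.
Perfect overlaps at k = 1, 5; the largest is 5.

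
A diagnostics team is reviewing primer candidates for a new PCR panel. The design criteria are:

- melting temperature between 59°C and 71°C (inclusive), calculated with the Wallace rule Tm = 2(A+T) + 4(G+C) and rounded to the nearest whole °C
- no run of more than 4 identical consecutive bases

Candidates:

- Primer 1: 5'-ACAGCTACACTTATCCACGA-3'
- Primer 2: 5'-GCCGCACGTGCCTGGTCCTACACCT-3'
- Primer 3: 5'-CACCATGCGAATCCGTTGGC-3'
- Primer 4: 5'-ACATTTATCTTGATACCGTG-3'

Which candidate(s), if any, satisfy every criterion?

Primer 1 (20 nt, A=7 T=4 G=2 C=7): Tm = 2·11 + 4·9 = 58°C, outside 59–71°C ✗; longest run = 2 ✓ — fails.
Primer 2 (25 nt, A=3 T=5 G=6 C=11): Tm = 2·8 + 4·17 = 84°C, outside 59–71°C ✗; longest run = 2 ✓ — fails.
Primer 3 (20 nt, A=4 T=4 G=5 C=7): Tm = 2·8 + 4·12 = 64°C ✓; longest run = 2 ✓ — passes.
Primer 4 (20 nt, A=5 T=8 G=3 C=4): Tm = 2·13 + 4·7 = 54°C, outside 59–71°C ✗; longest run = 3 ✓ — fails.

Primer 3 only.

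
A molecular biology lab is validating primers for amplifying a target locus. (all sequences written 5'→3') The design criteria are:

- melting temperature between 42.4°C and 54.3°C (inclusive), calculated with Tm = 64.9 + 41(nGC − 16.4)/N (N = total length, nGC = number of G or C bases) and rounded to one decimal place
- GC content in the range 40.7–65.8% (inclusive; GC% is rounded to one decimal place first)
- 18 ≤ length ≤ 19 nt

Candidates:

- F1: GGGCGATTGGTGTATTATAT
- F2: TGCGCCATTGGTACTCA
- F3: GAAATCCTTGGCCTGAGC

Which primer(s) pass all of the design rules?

F1 (20 nt, A=4 T=8 G=7 C=1): Tm = 64.9 + 41·(8 − 16.4)/20 = 47.7°C ✓; GC 8/20 = 40.0%, outside 40.7–65.8% ✗; length 20, outside 18–19 ✗ — fails.
F2 (17 nt, A=3 T=5 G=4 C=5): Tm = 64.9 + 41·(9 − 16.4)/17 = 47.1°C ✓; GC 9/17 = 52.9% ✓; length 17, outside 18–19 ✗ — fails.
F3 (18 nt, A=4 T=4 G=5 C=5): Tm = 64.9 + 41·(10 − 16.4)/18 = 50.3°C ✓; GC 10/18 = 55.6% ✓; length 18 ✓ — passes.

F3 only.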